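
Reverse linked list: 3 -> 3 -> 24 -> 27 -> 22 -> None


Step 1: curr=3, set curr.next=prev(None) | reversed so far: 3
Step 2: curr=3, set curr.next=prev(3) | reversed so far: 3 -> 3
Step 3: curr=24, set curr.next=prev(3) | reversed so far: 24 -> 3 -> 3
Step 4: curr=27, set curr.next=prev(24) | reversed so far: 27 -> 24 -> 3 -> 3
Step 5: curr=22, set curr.next=prev(27) | reversed so far: 22 -> 27 -> 24 -> 3 -> 3

22 -> 27 -> 24 -> 3 -> 3 -> None


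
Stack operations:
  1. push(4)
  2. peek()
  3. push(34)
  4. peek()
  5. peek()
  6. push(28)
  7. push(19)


push(4) -> [4]
peek()->4
push(34) -> [4, 34]
peek()->34
peek()->34
push(28) -> [4, 34, 28]
push(19) -> [4, 34, 28, 19]

Final stack: [4, 34, 28, 19]


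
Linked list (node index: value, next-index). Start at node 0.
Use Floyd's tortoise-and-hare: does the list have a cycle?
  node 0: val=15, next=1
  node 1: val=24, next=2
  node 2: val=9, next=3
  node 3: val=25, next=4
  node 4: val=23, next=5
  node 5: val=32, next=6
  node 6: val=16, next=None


Floyd's tortoise (slow, +1) and hare (fast, +2):
  init: slow=0, fast=0
  step 1: slow=1, fast=2
  step 2: slow=2, fast=4
  step 3: slow=3, fast=6
  step 4: fast -> None, no cycle

Cycle: no


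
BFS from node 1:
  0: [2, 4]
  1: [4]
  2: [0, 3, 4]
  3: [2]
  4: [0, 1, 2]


Visit 1, enqueue [4]
Visit 4, enqueue [0, 2]
Visit 0, enqueue []
Visit 2, enqueue [3]
Visit 3, enqueue []

BFS order: [1, 4, 0, 2, 3]


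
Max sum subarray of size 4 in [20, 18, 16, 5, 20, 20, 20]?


[0:4]: 59
[1:5]: 59
[2:6]: 61
[3:7]: 65

Max: 65 at [3:7]


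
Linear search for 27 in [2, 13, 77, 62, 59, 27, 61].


i=0: 2!=27
i=1: 13!=27
i=2: 77!=27
i=3: 62!=27
i=4: 59!=27
i=5: 27==27 found!

Found at 5, 6 comps


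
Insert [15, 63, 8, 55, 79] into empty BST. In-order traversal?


Insert 15: root
Insert 63: R from 15
Insert 8: L from 15
Insert 55: R from 15 -> L from 63
Insert 79: R from 15 -> R from 63

In-order: [8, 15, 55, 63, 79]


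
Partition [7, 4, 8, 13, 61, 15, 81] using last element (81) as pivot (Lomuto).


Pivot: 81
  7 <= 81: advance i (no swap)
  4 <= 81: advance i (no swap)
  8 <= 81: advance i (no swap)
  13 <= 81: advance i (no swap)
  61 <= 81: advance i (no swap)
  15 <= 81: advance i (no swap)
Place pivot at 6: [7, 4, 8, 13, 61, 15, 81]

Partitioned: [7, 4, 8, 13, 61, 15, 81]


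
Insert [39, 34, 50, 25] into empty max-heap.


Insert 39: [39]
Insert 34: [39, 34]
Insert 50: [50, 34, 39]
Insert 25: [50, 34, 39, 25]

Final heap: [50, 34, 39, 25]


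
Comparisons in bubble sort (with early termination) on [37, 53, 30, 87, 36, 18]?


Algorithm: bubble sort (with early termination)
Input: [37, 53, 30, 87, 36, 18]
Sorted: [18, 30, 36, 37, 53, 87]

15


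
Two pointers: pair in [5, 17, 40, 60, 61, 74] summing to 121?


lo=0(5)+hi=5(74)=79
lo=1(17)+hi=5(74)=91
lo=2(40)+hi=5(74)=114
lo=3(60)+hi=5(74)=134
lo=3(60)+hi=4(61)=121

Yes: 60+61=121


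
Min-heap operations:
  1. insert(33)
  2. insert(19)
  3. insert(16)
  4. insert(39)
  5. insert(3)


insert(33) -> [33]
insert(19) -> [19, 33]
insert(16) -> [16, 33, 19]
insert(39) -> [16, 33, 19, 39]
insert(3) -> [3, 16, 19, 39, 33]

Final heap: [3, 16, 19, 39, 33]


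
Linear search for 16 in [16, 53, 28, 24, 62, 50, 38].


i=0: 16==16 found!

Found at 0, 1 comps


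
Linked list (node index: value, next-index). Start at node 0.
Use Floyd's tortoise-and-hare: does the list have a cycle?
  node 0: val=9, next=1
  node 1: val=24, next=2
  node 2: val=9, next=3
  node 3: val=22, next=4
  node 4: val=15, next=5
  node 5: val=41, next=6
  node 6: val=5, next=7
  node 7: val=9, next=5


Floyd's tortoise (slow, +1) and hare (fast, +2):
  init: slow=0, fast=0
  step 1: slow=1, fast=2
  step 2: slow=2, fast=4
  step 3: slow=3, fast=6
  step 4: slow=4, fast=5
  step 5: slow=5, fast=7
  step 6: slow=6, fast=6
  slow == fast at node 6: cycle detected

Cycle: yes


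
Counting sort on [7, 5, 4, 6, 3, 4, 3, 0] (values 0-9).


Input: [7, 5, 4, 6, 3, 4, 3, 0]
Counts: [1, 0, 0, 2, 2, 1, 1, 1, 0, 0]

Sorted: [0, 3, 3, 4, 4, 5, 6, 7]


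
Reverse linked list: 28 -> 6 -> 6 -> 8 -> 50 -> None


Step 1: curr=28, set curr.next=prev(None) | reversed so far: 28
Step 2: curr=6, set curr.next=prev(28) | reversed so far: 6 -> 28
Step 3: curr=6, set curr.next=prev(6) | reversed so far: 6 -> 6 -> 28
Step 4: curr=8, set curr.next=prev(6) | reversed so far: 8 -> 6 -> 6 -> 28
Step 5: curr=50, set curr.next=prev(8) | reversed so far: 50 -> 8 -> 6 -> 6 -> 28

50 -> 8 -> 6 -> 6 -> 28 -> None


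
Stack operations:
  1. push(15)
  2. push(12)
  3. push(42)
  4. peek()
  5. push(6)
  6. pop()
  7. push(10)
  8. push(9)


push(15) -> [15]
push(12) -> [15, 12]
push(42) -> [15, 12, 42]
peek()->42
push(6) -> [15, 12, 42, 6]
pop()->6, [15, 12, 42]
push(10) -> [15, 12, 42, 10]
push(9) -> [15, 12, 42, 10, 9]

Final stack: [15, 12, 42, 10, 9]


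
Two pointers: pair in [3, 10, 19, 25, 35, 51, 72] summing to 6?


lo=0(3)+hi=6(72)=75
lo=0(3)+hi=5(51)=54
lo=0(3)+hi=4(35)=38
lo=0(3)+hi=3(25)=28
lo=0(3)+hi=2(19)=22
lo=0(3)+hi=1(10)=13

No pair found


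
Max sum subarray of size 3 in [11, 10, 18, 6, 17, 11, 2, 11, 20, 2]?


[0:3]: 39
[1:4]: 34
[2:5]: 41
[3:6]: 34
[4:7]: 30
[5:8]: 24
[6:9]: 33
[7:10]: 33

Max: 41 at [2:5]


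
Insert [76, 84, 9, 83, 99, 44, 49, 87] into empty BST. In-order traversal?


Insert 76: root
Insert 84: R from 76
Insert 9: L from 76
Insert 83: R from 76 -> L from 84
Insert 99: R from 76 -> R from 84
Insert 44: L from 76 -> R from 9
Insert 49: L from 76 -> R from 9 -> R from 44
Insert 87: R from 76 -> R from 84 -> L from 99

In-order: [9, 44, 49, 76, 83, 84, 87, 99]


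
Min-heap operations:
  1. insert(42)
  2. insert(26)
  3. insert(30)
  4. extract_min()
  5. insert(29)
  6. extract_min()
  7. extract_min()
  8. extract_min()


insert(42) -> [42]
insert(26) -> [26, 42]
insert(30) -> [26, 42, 30]
extract_min()->26, [30, 42]
insert(29) -> [29, 42, 30]
extract_min()->29, [30, 42]
extract_min()->30, [42]
extract_min()->42, []

Final heap: []


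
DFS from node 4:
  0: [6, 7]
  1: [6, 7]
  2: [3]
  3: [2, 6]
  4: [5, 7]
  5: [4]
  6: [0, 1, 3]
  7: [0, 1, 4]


Visit 4, push [7, 5]
Visit 5, push []
Visit 7, push [1, 0]
Visit 0, push [6]
Visit 6, push [3, 1]
Visit 1, push []
Visit 3, push [2]
Visit 2, push []

DFS order: [4, 5, 7, 0, 6, 1, 3, 2]


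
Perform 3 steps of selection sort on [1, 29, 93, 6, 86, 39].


Initial: [1, 29, 93, 6, 86, 39]
Step 1: min=1 at 0
  Swap: [1, 29, 93, 6, 86, 39]
Step 2: min=6 at 3
  Swap: [1, 6, 93, 29, 86, 39]
Step 3: min=29 at 3
  Swap: [1, 6, 29, 93, 86, 39]

After 3 steps: [1, 6, 29, 93, 86, 39]


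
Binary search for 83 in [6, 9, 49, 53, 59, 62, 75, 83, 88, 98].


Step 1: lo=0, hi=9, mid=4, val=59
Step 2: lo=5, hi=9, mid=7, val=83

Found at index 7


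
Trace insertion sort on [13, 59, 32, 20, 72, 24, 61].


Initial: [13, 59, 32, 20, 72, 24, 61]
Insert 59: [13, 59, 32, 20, 72, 24, 61]
Insert 32: [13, 32, 59, 20, 72, 24, 61]
Insert 20: [13, 20, 32, 59, 72, 24, 61]
Insert 72: [13, 20, 32, 59, 72, 24, 61]
Insert 24: [13, 20, 24, 32, 59, 72, 61]
Insert 61: [13, 20, 24, 32, 59, 61, 72]

Sorted: [13, 20, 24, 32, 59, 61, 72]


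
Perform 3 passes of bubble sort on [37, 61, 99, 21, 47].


Initial: [37, 61, 99, 21, 47]
Pass 1: [37, 61, 21, 47, 99] (2 swaps)
Pass 2: [37, 21, 47, 61, 99] (2 swaps)
Pass 3: [21, 37, 47, 61, 99] (1 swaps)

After 3 passes: [21, 37, 47, 61, 99]


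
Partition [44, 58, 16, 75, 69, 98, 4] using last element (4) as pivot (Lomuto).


Pivot: 4
Place pivot at 0: [4, 58, 16, 75, 69, 98, 44]

Partitioned: [4, 58, 16, 75, 69, 98, 44]


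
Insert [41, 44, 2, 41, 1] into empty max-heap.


Insert 41: [41]
Insert 44: [44, 41]
Insert 2: [44, 41, 2]
Insert 41: [44, 41, 2, 41]
Insert 1: [44, 41, 2, 41, 1]

Final heap: [44, 41, 2, 41, 1]


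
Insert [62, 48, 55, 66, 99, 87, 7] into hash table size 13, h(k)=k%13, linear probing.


Insert 62: h=10 -> slot 10
Insert 48: h=9 -> slot 9
Insert 55: h=3 -> slot 3
Insert 66: h=1 -> slot 1
Insert 99: h=8 -> slot 8
Insert 87: h=9, 2 probes -> slot 11
Insert 7: h=7 -> slot 7

Table: [None, 66, None, 55, None, None, None, 7, 99, 48, 62, 87, None]


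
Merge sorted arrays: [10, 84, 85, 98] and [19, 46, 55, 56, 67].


Take 10 from A
Take 19 from B
Take 46 from B
Take 55 from B
Take 56 from B
Take 67 from B

Merged: [10, 19, 46, 55, 56, 67, 84, 85, 98]


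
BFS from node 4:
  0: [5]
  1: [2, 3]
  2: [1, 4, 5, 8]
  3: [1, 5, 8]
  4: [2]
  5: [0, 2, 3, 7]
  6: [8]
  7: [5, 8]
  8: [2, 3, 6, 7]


Visit 4, enqueue [2]
Visit 2, enqueue [1, 5, 8]
Visit 1, enqueue [3]
Visit 5, enqueue [0, 7]
Visit 8, enqueue [6]
Visit 3, enqueue []
Visit 0, enqueue []
Visit 7, enqueue []
Visit 6, enqueue []

BFS order: [4, 2, 1, 5, 8, 3, 0, 7, 6]


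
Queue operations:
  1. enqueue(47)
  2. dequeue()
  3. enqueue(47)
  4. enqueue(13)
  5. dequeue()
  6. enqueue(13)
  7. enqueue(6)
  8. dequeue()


enqueue(47) -> [47]
dequeue()->47, []
enqueue(47) -> [47]
enqueue(13) -> [47, 13]
dequeue()->47, [13]
enqueue(13) -> [13, 13]
enqueue(6) -> [13, 13, 6]
dequeue()->13, [13, 6]

Final queue: [13, 6]


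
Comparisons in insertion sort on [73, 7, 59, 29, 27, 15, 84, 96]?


Algorithm: insertion sort
Input: [73, 7, 59, 29, 27, 15, 84, 96]
Sorted: [7, 15, 27, 29, 59, 73, 84, 96]

17


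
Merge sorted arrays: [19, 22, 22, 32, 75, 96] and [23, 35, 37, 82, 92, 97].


Take 19 from A
Take 22 from A
Take 22 from A
Take 23 from B
Take 32 from A
Take 35 from B
Take 37 from B
Take 75 from A
Take 82 from B
Take 92 from B
Take 96 from A

Merged: [19, 22, 22, 23, 32, 35, 37, 75, 82, 92, 96, 97]


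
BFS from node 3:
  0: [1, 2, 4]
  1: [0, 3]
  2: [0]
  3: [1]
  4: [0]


Visit 3, enqueue [1]
Visit 1, enqueue [0]
Visit 0, enqueue [2, 4]
Visit 2, enqueue []
Visit 4, enqueue []

BFS order: [3, 1, 0, 2, 4]


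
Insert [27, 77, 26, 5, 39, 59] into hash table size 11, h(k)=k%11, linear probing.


Insert 27: h=5 -> slot 5
Insert 77: h=0 -> slot 0
Insert 26: h=4 -> slot 4
Insert 5: h=5, 1 probes -> slot 6
Insert 39: h=6, 1 probes -> slot 7
Insert 59: h=4, 4 probes -> slot 8

Table: [77, None, None, None, 26, 27, 5, 39, 59, None, None]


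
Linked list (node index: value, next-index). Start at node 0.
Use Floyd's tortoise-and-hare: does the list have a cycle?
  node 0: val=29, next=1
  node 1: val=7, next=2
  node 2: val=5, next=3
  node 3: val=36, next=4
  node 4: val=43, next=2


Floyd's tortoise (slow, +1) and hare (fast, +2):
  init: slow=0, fast=0
  step 1: slow=1, fast=2
  step 2: slow=2, fast=4
  step 3: slow=3, fast=3
  slow == fast at node 3: cycle detected

Cycle: yes


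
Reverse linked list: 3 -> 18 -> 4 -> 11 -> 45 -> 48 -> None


Step 1: curr=3, set curr.next=prev(None) | reversed so far: 3
Step 2: curr=18, set curr.next=prev(3) | reversed so far: 18 -> 3
Step 3: curr=4, set curr.next=prev(18) | reversed so far: 4 -> 18 -> 3
Step 4: curr=11, set curr.next=prev(4) | reversed so far: 11 -> 4 -> 18 -> 3
Step 5: curr=45, set curr.next=prev(11) | reversed so far: 45 -> 11 -> 4 -> 18 -> 3
Step 6: curr=48, set curr.next=prev(45) | reversed so far: 48 -> 45 -> 11 -> 4 -> 18 -> 3

48 -> 45 -> 11 -> 4 -> 18 -> 3 -> None


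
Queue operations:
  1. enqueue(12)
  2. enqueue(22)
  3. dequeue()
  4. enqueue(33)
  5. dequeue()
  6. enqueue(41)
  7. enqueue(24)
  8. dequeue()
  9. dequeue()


enqueue(12) -> [12]
enqueue(22) -> [12, 22]
dequeue()->12, [22]
enqueue(33) -> [22, 33]
dequeue()->22, [33]
enqueue(41) -> [33, 41]
enqueue(24) -> [33, 41, 24]
dequeue()->33, [41, 24]
dequeue()->41, [24]

Final queue: [24]


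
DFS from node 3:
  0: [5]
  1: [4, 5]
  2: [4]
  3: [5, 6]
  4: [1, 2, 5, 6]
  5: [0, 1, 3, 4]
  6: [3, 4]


Visit 3, push [6, 5]
Visit 5, push [4, 1, 0]
Visit 0, push []
Visit 1, push [4]
Visit 4, push [6, 2]
Visit 2, push []
Visit 6, push []

DFS order: [3, 5, 0, 1, 4, 2, 6]


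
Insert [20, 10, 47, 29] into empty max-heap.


Insert 20: [20]
Insert 10: [20, 10]
Insert 47: [47, 10, 20]
Insert 29: [47, 29, 20, 10]

Final heap: [47, 29, 20, 10]


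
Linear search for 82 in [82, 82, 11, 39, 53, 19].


i=0: 82==82 found!

Found at 0, 1 comps


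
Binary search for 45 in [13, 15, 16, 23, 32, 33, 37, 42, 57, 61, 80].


Step 1: lo=0, hi=10, mid=5, val=33
Step 2: lo=6, hi=10, mid=8, val=57
Step 3: lo=6, hi=7, mid=6, val=37
Step 4: lo=7, hi=7, mid=7, val=42

Not found


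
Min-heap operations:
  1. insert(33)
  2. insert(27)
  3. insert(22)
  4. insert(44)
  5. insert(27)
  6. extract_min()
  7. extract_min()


insert(33) -> [33]
insert(27) -> [27, 33]
insert(22) -> [22, 33, 27]
insert(44) -> [22, 33, 27, 44]
insert(27) -> [22, 27, 27, 44, 33]
extract_min()->22, [27, 27, 33, 44]
extract_min()->27, [27, 44, 33]

Final heap: [27, 44, 33]


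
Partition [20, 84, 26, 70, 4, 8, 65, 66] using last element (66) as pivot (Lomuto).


Pivot: 66
  20 <= 66: advance i (no swap)
  26 <= 66: swap -> [20, 26, 84, 70, 4, 8, 65, 66]
  4 <= 66: swap -> [20, 26, 4, 70, 84, 8, 65, 66]
  8 <= 66: swap -> [20, 26, 4, 8, 84, 70, 65, 66]
  65 <= 66: swap -> [20, 26, 4, 8, 65, 70, 84, 66]
Place pivot at 5: [20, 26, 4, 8, 65, 66, 84, 70]

Partitioned: [20, 26, 4, 8, 65, 66, 84, 70]


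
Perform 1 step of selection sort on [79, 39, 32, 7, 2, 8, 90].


Initial: [79, 39, 32, 7, 2, 8, 90]
Step 1: min=2 at 4
  Swap: [2, 39, 32, 7, 79, 8, 90]

After 1 step: [2, 39, 32, 7, 79, 8, 90]


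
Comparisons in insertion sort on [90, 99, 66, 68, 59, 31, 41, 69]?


Algorithm: insertion sort
Input: [90, 99, 66, 68, 59, 31, 41, 69]
Sorted: [31, 41, 59, 66, 68, 69, 90, 99]

24


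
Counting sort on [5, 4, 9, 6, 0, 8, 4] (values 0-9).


Input: [5, 4, 9, 6, 0, 8, 4]
Counts: [1, 0, 0, 0, 2, 1, 1, 0, 1, 1]

Sorted: [0, 4, 4, 5, 6, 8, 9]


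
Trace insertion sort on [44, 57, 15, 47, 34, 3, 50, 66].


Initial: [44, 57, 15, 47, 34, 3, 50, 66]
Insert 57: [44, 57, 15, 47, 34, 3, 50, 66]
Insert 15: [15, 44, 57, 47, 34, 3, 50, 66]
Insert 47: [15, 44, 47, 57, 34, 3, 50, 66]
Insert 34: [15, 34, 44, 47, 57, 3, 50, 66]
Insert 3: [3, 15, 34, 44, 47, 57, 50, 66]
Insert 50: [3, 15, 34, 44, 47, 50, 57, 66]
Insert 66: [3, 15, 34, 44, 47, 50, 57, 66]

Sorted: [3, 15, 34, 44, 47, 50, 57, 66]


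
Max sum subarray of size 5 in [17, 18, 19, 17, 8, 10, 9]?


[0:5]: 79
[1:6]: 72
[2:7]: 63

Max: 79 at [0:5]


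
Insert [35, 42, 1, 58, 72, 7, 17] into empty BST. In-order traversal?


Insert 35: root
Insert 42: R from 35
Insert 1: L from 35
Insert 58: R from 35 -> R from 42
Insert 72: R from 35 -> R from 42 -> R from 58
Insert 7: L from 35 -> R from 1
Insert 17: L from 35 -> R from 1 -> R from 7

In-order: [1, 7, 17, 35, 42, 58, 72]


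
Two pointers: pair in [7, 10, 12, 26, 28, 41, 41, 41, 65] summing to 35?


lo=0(7)+hi=8(65)=72
lo=0(7)+hi=7(41)=48
lo=0(7)+hi=6(41)=48
lo=0(7)+hi=5(41)=48
lo=0(7)+hi=4(28)=35

Yes: 7+28=35


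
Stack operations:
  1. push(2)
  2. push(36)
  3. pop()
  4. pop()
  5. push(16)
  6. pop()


push(2) -> [2]
push(36) -> [2, 36]
pop()->36, [2]
pop()->2, []
push(16) -> [16]
pop()->16, []

Final stack: []


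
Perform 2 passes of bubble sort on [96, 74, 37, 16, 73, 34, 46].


Initial: [96, 74, 37, 16, 73, 34, 46]
Pass 1: [74, 37, 16, 73, 34, 46, 96] (6 swaps)
Pass 2: [37, 16, 73, 34, 46, 74, 96] (5 swaps)

After 2 passes: [37, 16, 73, 34, 46, 74, 96]


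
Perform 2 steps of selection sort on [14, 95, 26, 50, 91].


Initial: [14, 95, 26, 50, 91]
Step 1: min=14 at 0
  Swap: [14, 95, 26, 50, 91]
Step 2: min=26 at 2
  Swap: [14, 26, 95, 50, 91]

After 2 steps: [14, 26, 95, 50, 91]


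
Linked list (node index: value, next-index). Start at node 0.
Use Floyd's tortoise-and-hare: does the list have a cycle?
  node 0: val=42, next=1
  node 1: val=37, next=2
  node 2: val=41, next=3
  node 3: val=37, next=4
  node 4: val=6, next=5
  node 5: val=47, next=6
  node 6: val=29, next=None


Floyd's tortoise (slow, +1) and hare (fast, +2):
  init: slow=0, fast=0
  step 1: slow=1, fast=2
  step 2: slow=2, fast=4
  step 3: slow=3, fast=6
  step 4: fast -> None, no cycle

Cycle: no


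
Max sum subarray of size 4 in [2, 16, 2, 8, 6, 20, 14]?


[0:4]: 28
[1:5]: 32
[2:6]: 36
[3:7]: 48

Max: 48 at [3:7]


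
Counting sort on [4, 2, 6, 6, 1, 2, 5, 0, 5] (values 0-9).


Input: [4, 2, 6, 6, 1, 2, 5, 0, 5]
Counts: [1, 1, 2, 0, 1, 2, 2, 0, 0, 0]

Sorted: [0, 1, 2, 2, 4, 5, 5, 6, 6]


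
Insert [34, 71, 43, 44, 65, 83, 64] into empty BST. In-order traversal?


Insert 34: root
Insert 71: R from 34
Insert 43: R from 34 -> L from 71
Insert 44: R from 34 -> L from 71 -> R from 43
Insert 65: R from 34 -> L from 71 -> R from 43 -> R from 44
Insert 83: R from 34 -> R from 71
Insert 64: R from 34 -> L from 71 -> R from 43 -> R from 44 -> L from 65

In-order: [34, 43, 44, 64, 65, 71, 83]


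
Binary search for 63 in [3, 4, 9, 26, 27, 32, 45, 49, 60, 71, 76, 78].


Step 1: lo=0, hi=11, mid=5, val=32
Step 2: lo=6, hi=11, mid=8, val=60
Step 3: lo=9, hi=11, mid=10, val=76
Step 4: lo=9, hi=9, mid=9, val=71

Not found


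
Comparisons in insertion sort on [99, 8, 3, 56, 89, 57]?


Algorithm: insertion sort
Input: [99, 8, 3, 56, 89, 57]
Sorted: [3, 8, 56, 57, 89, 99]

10


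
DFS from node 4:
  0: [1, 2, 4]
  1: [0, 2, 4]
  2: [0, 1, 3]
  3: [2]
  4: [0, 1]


Visit 4, push [1, 0]
Visit 0, push [2, 1]
Visit 1, push [2]
Visit 2, push [3]
Visit 3, push []

DFS order: [4, 0, 1, 2, 3]


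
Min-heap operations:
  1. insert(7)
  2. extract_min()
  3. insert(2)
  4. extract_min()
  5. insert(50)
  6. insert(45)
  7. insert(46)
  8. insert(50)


insert(7) -> [7]
extract_min()->7, []
insert(2) -> [2]
extract_min()->2, []
insert(50) -> [50]
insert(45) -> [45, 50]
insert(46) -> [45, 50, 46]
insert(50) -> [45, 50, 46, 50]

Final heap: [45, 50, 46, 50]


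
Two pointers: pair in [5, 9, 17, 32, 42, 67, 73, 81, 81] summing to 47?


lo=0(5)+hi=8(81)=86
lo=0(5)+hi=7(81)=86
lo=0(5)+hi=6(73)=78
lo=0(5)+hi=5(67)=72
lo=0(5)+hi=4(42)=47

Yes: 5+42=47


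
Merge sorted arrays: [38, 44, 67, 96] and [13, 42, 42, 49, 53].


Take 13 from B
Take 38 from A
Take 42 from B
Take 42 from B
Take 44 from A
Take 49 from B
Take 53 from B

Merged: [13, 38, 42, 42, 44, 49, 53, 67, 96]


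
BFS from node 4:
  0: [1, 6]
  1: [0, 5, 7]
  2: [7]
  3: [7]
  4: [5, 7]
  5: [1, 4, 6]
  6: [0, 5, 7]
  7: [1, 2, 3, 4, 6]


Visit 4, enqueue [5, 7]
Visit 5, enqueue [1, 6]
Visit 7, enqueue [2, 3]
Visit 1, enqueue [0]
Visit 6, enqueue []
Visit 2, enqueue []
Visit 3, enqueue []
Visit 0, enqueue []

BFS order: [4, 5, 7, 1, 6, 2, 3, 0]


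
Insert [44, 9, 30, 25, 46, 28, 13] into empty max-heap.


Insert 44: [44]
Insert 9: [44, 9]
Insert 30: [44, 9, 30]
Insert 25: [44, 25, 30, 9]
Insert 46: [46, 44, 30, 9, 25]
Insert 28: [46, 44, 30, 9, 25, 28]
Insert 13: [46, 44, 30, 9, 25, 28, 13]

Final heap: [46, 44, 30, 9, 25, 28, 13]


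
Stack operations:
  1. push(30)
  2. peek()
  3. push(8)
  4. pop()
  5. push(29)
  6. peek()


push(30) -> [30]
peek()->30
push(8) -> [30, 8]
pop()->8, [30]
push(29) -> [30, 29]
peek()->29

Final stack: [30, 29]


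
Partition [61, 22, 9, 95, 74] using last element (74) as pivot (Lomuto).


Pivot: 74
  61 <= 74: advance i (no swap)
  22 <= 74: advance i (no swap)
  9 <= 74: advance i (no swap)
Place pivot at 3: [61, 22, 9, 74, 95]

Partitioned: [61, 22, 9, 74, 95]


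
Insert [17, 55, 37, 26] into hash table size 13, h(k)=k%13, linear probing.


Insert 17: h=4 -> slot 4
Insert 55: h=3 -> slot 3
Insert 37: h=11 -> slot 11
Insert 26: h=0 -> slot 0

Table: [26, None, None, 55, 17, None, None, None, None, None, None, 37, None]


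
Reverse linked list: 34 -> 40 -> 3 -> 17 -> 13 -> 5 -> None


Step 1: curr=34, set curr.next=prev(None) | reversed so far: 34
Step 2: curr=40, set curr.next=prev(34) | reversed so far: 40 -> 34
Step 3: curr=3, set curr.next=prev(40) | reversed so far: 3 -> 40 -> 34
Step 4: curr=17, set curr.next=prev(3) | reversed so far: 17 -> 3 -> 40 -> 34
Step 5: curr=13, set curr.next=prev(17) | reversed so far: 13 -> 17 -> 3 -> 40 -> 34
Step 6: curr=5, set curr.next=prev(13) | reversed so far: 5 -> 13 -> 17 -> 3 -> 40 -> 34

5 -> 13 -> 17 -> 3 -> 40 -> 34 -> None


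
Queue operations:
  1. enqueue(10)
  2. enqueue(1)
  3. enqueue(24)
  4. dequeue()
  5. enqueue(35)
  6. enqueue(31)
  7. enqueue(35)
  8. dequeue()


enqueue(10) -> [10]
enqueue(1) -> [10, 1]
enqueue(24) -> [10, 1, 24]
dequeue()->10, [1, 24]
enqueue(35) -> [1, 24, 35]
enqueue(31) -> [1, 24, 35, 31]
enqueue(35) -> [1, 24, 35, 31, 35]
dequeue()->1, [24, 35, 31, 35]

Final queue: [24, 35, 31, 35]


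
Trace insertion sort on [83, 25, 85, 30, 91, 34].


Initial: [83, 25, 85, 30, 91, 34]
Insert 25: [25, 83, 85, 30, 91, 34]
Insert 85: [25, 83, 85, 30, 91, 34]
Insert 30: [25, 30, 83, 85, 91, 34]
Insert 91: [25, 30, 83, 85, 91, 34]
Insert 34: [25, 30, 34, 83, 85, 91]

Sorted: [25, 30, 34, 83, 85, 91]


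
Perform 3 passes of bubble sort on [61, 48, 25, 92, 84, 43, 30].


Initial: [61, 48, 25, 92, 84, 43, 30]
Pass 1: [48, 25, 61, 84, 43, 30, 92] (5 swaps)
Pass 2: [25, 48, 61, 43, 30, 84, 92] (3 swaps)
Pass 3: [25, 48, 43, 30, 61, 84, 92] (2 swaps)

After 3 passes: [25, 48, 43, 30, 61, 84, 92]


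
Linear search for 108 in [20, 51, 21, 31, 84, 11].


i=0: 20!=108
i=1: 51!=108
i=2: 21!=108
i=3: 31!=108
i=4: 84!=108
i=5: 11!=108

Not found, 6 comps


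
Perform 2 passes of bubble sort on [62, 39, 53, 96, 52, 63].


Initial: [62, 39, 53, 96, 52, 63]
Pass 1: [39, 53, 62, 52, 63, 96] (4 swaps)
Pass 2: [39, 53, 52, 62, 63, 96] (1 swaps)

After 2 passes: [39, 53, 52, 62, 63, 96]


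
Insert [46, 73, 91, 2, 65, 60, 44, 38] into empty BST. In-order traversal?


Insert 46: root
Insert 73: R from 46
Insert 91: R from 46 -> R from 73
Insert 2: L from 46
Insert 65: R from 46 -> L from 73
Insert 60: R from 46 -> L from 73 -> L from 65
Insert 44: L from 46 -> R from 2
Insert 38: L from 46 -> R from 2 -> L from 44

In-order: [2, 38, 44, 46, 60, 65, 73, 91]


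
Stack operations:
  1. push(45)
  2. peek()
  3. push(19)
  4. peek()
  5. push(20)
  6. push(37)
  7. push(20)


push(45) -> [45]
peek()->45
push(19) -> [45, 19]
peek()->19
push(20) -> [45, 19, 20]
push(37) -> [45, 19, 20, 37]
push(20) -> [45, 19, 20, 37, 20]

Final stack: [45, 19, 20, 37, 20]


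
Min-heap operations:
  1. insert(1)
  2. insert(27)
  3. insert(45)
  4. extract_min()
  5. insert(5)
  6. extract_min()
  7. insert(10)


insert(1) -> [1]
insert(27) -> [1, 27]
insert(45) -> [1, 27, 45]
extract_min()->1, [27, 45]
insert(5) -> [5, 45, 27]
extract_min()->5, [27, 45]
insert(10) -> [10, 45, 27]

Final heap: [10, 45, 27]


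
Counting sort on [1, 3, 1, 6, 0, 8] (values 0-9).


Input: [1, 3, 1, 6, 0, 8]
Counts: [1, 2, 0, 1, 0, 0, 1, 0, 1, 0]

Sorted: [0, 1, 1, 3, 6, 8]


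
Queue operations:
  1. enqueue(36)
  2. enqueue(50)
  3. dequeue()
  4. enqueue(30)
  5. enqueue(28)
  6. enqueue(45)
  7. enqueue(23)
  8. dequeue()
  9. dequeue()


enqueue(36) -> [36]
enqueue(50) -> [36, 50]
dequeue()->36, [50]
enqueue(30) -> [50, 30]
enqueue(28) -> [50, 30, 28]
enqueue(45) -> [50, 30, 28, 45]
enqueue(23) -> [50, 30, 28, 45, 23]
dequeue()->50, [30, 28, 45, 23]
dequeue()->30, [28, 45, 23]

Final queue: [28, 45, 23]


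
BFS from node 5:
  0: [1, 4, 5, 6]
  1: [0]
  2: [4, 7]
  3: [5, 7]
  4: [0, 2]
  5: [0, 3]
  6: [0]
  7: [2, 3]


Visit 5, enqueue [0, 3]
Visit 0, enqueue [1, 4, 6]
Visit 3, enqueue [7]
Visit 1, enqueue []
Visit 4, enqueue [2]
Visit 6, enqueue []
Visit 7, enqueue []
Visit 2, enqueue []

BFS order: [5, 0, 3, 1, 4, 6, 7, 2]


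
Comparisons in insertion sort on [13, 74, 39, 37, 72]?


Algorithm: insertion sort
Input: [13, 74, 39, 37, 72]
Sorted: [13, 37, 39, 72, 74]

8


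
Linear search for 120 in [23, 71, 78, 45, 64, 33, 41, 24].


i=0: 23!=120
i=1: 71!=120
i=2: 78!=120
i=3: 45!=120
i=4: 64!=120
i=5: 33!=120
i=6: 41!=120
i=7: 24!=120

Not found, 8 comps


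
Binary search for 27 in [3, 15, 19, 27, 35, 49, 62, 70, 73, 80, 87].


Step 1: lo=0, hi=10, mid=5, val=49
Step 2: lo=0, hi=4, mid=2, val=19
Step 3: lo=3, hi=4, mid=3, val=27

Found at index 3


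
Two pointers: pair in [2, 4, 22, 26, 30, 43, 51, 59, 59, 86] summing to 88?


lo=0(2)+hi=9(86)=88

Yes: 2+86=88


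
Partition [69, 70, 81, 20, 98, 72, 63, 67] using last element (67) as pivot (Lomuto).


Pivot: 67
  20 <= 67: swap -> [20, 70, 81, 69, 98, 72, 63, 67]
  63 <= 67: swap -> [20, 63, 81, 69, 98, 72, 70, 67]
Place pivot at 2: [20, 63, 67, 69, 98, 72, 70, 81]

Partitioned: [20, 63, 67, 69, 98, 72, 70, 81]


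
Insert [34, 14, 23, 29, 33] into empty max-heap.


Insert 34: [34]
Insert 14: [34, 14]
Insert 23: [34, 14, 23]
Insert 29: [34, 29, 23, 14]
Insert 33: [34, 33, 23, 14, 29]

Final heap: [34, 33, 23, 14, 29]


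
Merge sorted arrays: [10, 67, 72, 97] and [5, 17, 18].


Take 5 from B
Take 10 from A
Take 17 from B
Take 18 from B

Merged: [5, 10, 17, 18, 67, 72, 97]


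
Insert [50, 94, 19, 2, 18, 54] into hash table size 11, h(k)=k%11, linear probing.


Insert 50: h=6 -> slot 6
Insert 94: h=6, 1 probes -> slot 7
Insert 19: h=8 -> slot 8
Insert 2: h=2 -> slot 2
Insert 18: h=7, 2 probes -> slot 9
Insert 54: h=10 -> slot 10

Table: [None, None, 2, None, None, None, 50, 94, 19, 18, 54]


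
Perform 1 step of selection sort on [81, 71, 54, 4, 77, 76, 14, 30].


Initial: [81, 71, 54, 4, 77, 76, 14, 30]
Step 1: min=4 at 3
  Swap: [4, 71, 54, 81, 77, 76, 14, 30]

After 1 step: [4, 71, 54, 81, 77, 76, 14, 30]


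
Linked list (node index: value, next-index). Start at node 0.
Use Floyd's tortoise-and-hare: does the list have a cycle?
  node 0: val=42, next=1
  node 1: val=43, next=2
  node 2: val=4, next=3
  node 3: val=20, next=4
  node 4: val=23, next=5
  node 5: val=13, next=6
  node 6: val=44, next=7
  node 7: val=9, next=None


Floyd's tortoise (slow, +1) and hare (fast, +2):
  init: slow=0, fast=0
  step 1: slow=1, fast=2
  step 2: slow=2, fast=4
  step 3: slow=3, fast=6
  step 4: fast 6->7->None, no cycle

Cycle: no


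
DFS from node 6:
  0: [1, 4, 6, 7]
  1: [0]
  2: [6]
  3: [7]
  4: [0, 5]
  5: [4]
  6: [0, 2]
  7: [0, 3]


Visit 6, push [2, 0]
Visit 0, push [7, 4, 1]
Visit 1, push []
Visit 4, push [5]
Visit 5, push []
Visit 7, push [3]
Visit 3, push []
Visit 2, push []

DFS order: [6, 0, 1, 4, 5, 7, 3, 2]


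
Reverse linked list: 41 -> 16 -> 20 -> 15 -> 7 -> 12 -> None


Step 1: curr=41, set curr.next=prev(None) | reversed so far: 41
Step 2: curr=16, set curr.next=prev(41) | reversed so far: 16 -> 41
Step 3: curr=20, set curr.next=prev(16) | reversed so far: 20 -> 16 -> 41
Step 4: curr=15, set curr.next=prev(20) | reversed so far: 15 -> 20 -> 16 -> 41
Step 5: curr=7, set curr.next=prev(15) | reversed so far: 7 -> 15 -> 20 -> 16 -> 41
Step 6: curr=12, set curr.next=prev(7) | reversed so far: 12 -> 7 -> 15 -> 20 -> 16 -> 41

12 -> 7 -> 15 -> 20 -> 16 -> 41 -> None


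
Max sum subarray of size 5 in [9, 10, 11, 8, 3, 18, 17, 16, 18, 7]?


[0:5]: 41
[1:6]: 50
[2:7]: 57
[3:8]: 62
[4:9]: 72
[5:10]: 76

Max: 76 at [5:10]


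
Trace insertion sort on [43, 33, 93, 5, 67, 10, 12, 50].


Initial: [43, 33, 93, 5, 67, 10, 12, 50]
Insert 33: [33, 43, 93, 5, 67, 10, 12, 50]
Insert 93: [33, 43, 93, 5, 67, 10, 12, 50]
Insert 5: [5, 33, 43, 93, 67, 10, 12, 50]
Insert 67: [5, 33, 43, 67, 93, 10, 12, 50]
Insert 10: [5, 10, 33, 43, 67, 93, 12, 50]
Insert 12: [5, 10, 12, 33, 43, 67, 93, 50]
Insert 50: [5, 10, 12, 33, 43, 50, 67, 93]

Sorted: [5, 10, 12, 33, 43, 50, 67, 93]


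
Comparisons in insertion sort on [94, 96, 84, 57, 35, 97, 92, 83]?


Algorithm: insertion sort
Input: [94, 96, 84, 57, 35, 97, 92, 83]
Sorted: [35, 57, 83, 84, 92, 94, 96, 97]

21


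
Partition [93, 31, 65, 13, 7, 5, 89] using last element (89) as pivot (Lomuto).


Pivot: 89
  31 <= 89: swap -> [31, 93, 65, 13, 7, 5, 89]
  65 <= 89: swap -> [31, 65, 93, 13, 7, 5, 89]
  13 <= 89: swap -> [31, 65, 13, 93, 7, 5, 89]
  7 <= 89: swap -> [31, 65, 13, 7, 93, 5, 89]
  5 <= 89: swap -> [31, 65, 13, 7, 5, 93, 89]
Place pivot at 5: [31, 65, 13, 7, 5, 89, 93]

Partitioned: [31, 65, 13, 7, 5, 89, 93]


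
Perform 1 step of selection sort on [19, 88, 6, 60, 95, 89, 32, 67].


Initial: [19, 88, 6, 60, 95, 89, 32, 67]
Step 1: min=6 at 2
  Swap: [6, 88, 19, 60, 95, 89, 32, 67]

After 1 step: [6, 88, 19, 60, 95, 89, 32, 67]


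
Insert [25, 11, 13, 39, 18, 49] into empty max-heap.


Insert 25: [25]
Insert 11: [25, 11]
Insert 13: [25, 11, 13]
Insert 39: [39, 25, 13, 11]
Insert 18: [39, 25, 13, 11, 18]
Insert 49: [49, 25, 39, 11, 18, 13]

Final heap: [49, 25, 39, 11, 18, 13]


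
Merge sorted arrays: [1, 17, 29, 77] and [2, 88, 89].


Take 1 from A
Take 2 from B
Take 17 from A
Take 29 from A
Take 77 from A

Merged: [1, 2, 17, 29, 77, 88, 89]


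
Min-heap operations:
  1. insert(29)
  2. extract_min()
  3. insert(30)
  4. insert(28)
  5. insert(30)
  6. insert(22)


insert(29) -> [29]
extract_min()->29, []
insert(30) -> [30]
insert(28) -> [28, 30]
insert(30) -> [28, 30, 30]
insert(22) -> [22, 28, 30, 30]

Final heap: [22, 28, 30, 30]


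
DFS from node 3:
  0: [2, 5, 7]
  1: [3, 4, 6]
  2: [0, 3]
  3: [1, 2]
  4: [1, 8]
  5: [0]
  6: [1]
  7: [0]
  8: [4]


Visit 3, push [2, 1]
Visit 1, push [6, 4]
Visit 4, push [8]
Visit 8, push []
Visit 6, push []
Visit 2, push [0]
Visit 0, push [7, 5]
Visit 5, push []
Visit 7, push []

DFS order: [3, 1, 4, 8, 6, 2, 0, 5, 7]


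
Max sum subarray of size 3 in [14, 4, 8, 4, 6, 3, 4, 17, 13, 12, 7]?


[0:3]: 26
[1:4]: 16
[2:5]: 18
[3:6]: 13
[4:7]: 13
[5:8]: 24
[6:9]: 34
[7:10]: 42
[8:11]: 32

Max: 42 at [7:10]


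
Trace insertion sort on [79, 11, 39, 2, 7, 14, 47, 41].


Initial: [79, 11, 39, 2, 7, 14, 47, 41]
Insert 11: [11, 79, 39, 2, 7, 14, 47, 41]
Insert 39: [11, 39, 79, 2, 7, 14, 47, 41]
Insert 2: [2, 11, 39, 79, 7, 14, 47, 41]
Insert 7: [2, 7, 11, 39, 79, 14, 47, 41]
Insert 14: [2, 7, 11, 14, 39, 79, 47, 41]
Insert 47: [2, 7, 11, 14, 39, 47, 79, 41]
Insert 41: [2, 7, 11, 14, 39, 41, 47, 79]

Sorted: [2, 7, 11, 14, 39, 41, 47, 79]


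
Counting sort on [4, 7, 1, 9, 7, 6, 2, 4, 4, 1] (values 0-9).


Input: [4, 7, 1, 9, 7, 6, 2, 4, 4, 1]
Counts: [0, 2, 1, 0, 3, 0, 1, 2, 0, 1]

Sorted: [1, 1, 2, 4, 4, 4, 6, 7, 7, 9]


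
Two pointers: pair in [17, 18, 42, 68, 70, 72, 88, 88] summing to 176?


lo=0(17)+hi=7(88)=105
lo=1(18)+hi=7(88)=106
lo=2(42)+hi=7(88)=130
lo=3(68)+hi=7(88)=156
lo=4(70)+hi=7(88)=158
lo=5(72)+hi=7(88)=160
lo=6(88)+hi=7(88)=176

Yes: 88+88=176


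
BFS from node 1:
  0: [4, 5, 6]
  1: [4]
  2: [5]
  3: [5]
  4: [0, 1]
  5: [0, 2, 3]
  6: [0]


Visit 1, enqueue [4]
Visit 4, enqueue [0]
Visit 0, enqueue [5, 6]
Visit 5, enqueue [2, 3]
Visit 6, enqueue []
Visit 2, enqueue []
Visit 3, enqueue []

BFS order: [1, 4, 0, 5, 6, 2, 3]


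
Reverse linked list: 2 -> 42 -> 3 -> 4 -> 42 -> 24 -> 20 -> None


Step 1: curr=2, set curr.next=prev(None) | reversed so far: 2
Step 2: curr=42, set curr.next=prev(2) | reversed so far: 42 -> 2
Step 3: curr=3, set curr.next=prev(42) | reversed so far: 3 -> 42 -> 2
Step 4: curr=4, set curr.next=prev(3) | reversed so far: 4 -> 3 -> 42 -> 2
Step 5: curr=42, set curr.next=prev(4) | reversed so far: 42 -> 4 -> 3 -> 42 -> 2
Step 6: curr=24, set curr.next=prev(42) | reversed so far: 24 -> 42 -> 4 -> 3 -> 42 -> 2
Step 7: curr=20, set curr.next=prev(24) | reversed so far: 20 -> 24 -> 42 -> 4 -> 3 -> 42 -> 2

20 -> 24 -> 42 -> 4 -> 3 -> 42 -> 2 -> None


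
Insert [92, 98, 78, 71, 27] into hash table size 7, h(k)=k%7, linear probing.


Insert 92: h=1 -> slot 1
Insert 98: h=0 -> slot 0
Insert 78: h=1, 1 probes -> slot 2
Insert 71: h=1, 2 probes -> slot 3
Insert 27: h=6 -> slot 6

Table: [98, 92, 78, 71, None, None, 27]


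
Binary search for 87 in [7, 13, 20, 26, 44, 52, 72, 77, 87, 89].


Step 1: lo=0, hi=9, mid=4, val=44
Step 2: lo=5, hi=9, mid=7, val=77
Step 3: lo=8, hi=9, mid=8, val=87

Found at index 8


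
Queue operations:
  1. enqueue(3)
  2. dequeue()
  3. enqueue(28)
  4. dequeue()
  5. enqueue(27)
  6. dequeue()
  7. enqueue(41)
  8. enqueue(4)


enqueue(3) -> [3]
dequeue()->3, []
enqueue(28) -> [28]
dequeue()->28, []
enqueue(27) -> [27]
dequeue()->27, []
enqueue(41) -> [41]
enqueue(4) -> [41, 4]

Final queue: [41, 4]


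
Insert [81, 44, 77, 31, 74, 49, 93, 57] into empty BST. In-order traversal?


Insert 81: root
Insert 44: L from 81
Insert 77: L from 81 -> R from 44
Insert 31: L from 81 -> L from 44
Insert 74: L from 81 -> R from 44 -> L from 77
Insert 49: L from 81 -> R from 44 -> L from 77 -> L from 74
Insert 93: R from 81
Insert 57: L from 81 -> R from 44 -> L from 77 -> L from 74 -> R from 49

In-order: [31, 44, 49, 57, 74, 77, 81, 93]


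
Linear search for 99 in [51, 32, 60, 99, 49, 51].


i=0: 51!=99
i=1: 32!=99
i=2: 60!=99
i=3: 99==99 found!

Found at 3, 4 comps


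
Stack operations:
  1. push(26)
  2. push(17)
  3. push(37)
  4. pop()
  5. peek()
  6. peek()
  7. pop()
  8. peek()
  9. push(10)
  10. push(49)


push(26) -> [26]
push(17) -> [26, 17]
push(37) -> [26, 17, 37]
pop()->37, [26, 17]
peek()->17
peek()->17
pop()->17, [26]
peek()->26
push(10) -> [26, 10]
push(49) -> [26, 10, 49]

Final stack: [26, 10, 49]


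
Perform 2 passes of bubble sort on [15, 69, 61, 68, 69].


Initial: [15, 69, 61, 68, 69]
Pass 1: [15, 61, 68, 69, 69] (2 swaps)
Pass 2: [15, 61, 68, 69, 69] (0 swaps)

After 2 passes: [15, 61, 68, 69, 69]


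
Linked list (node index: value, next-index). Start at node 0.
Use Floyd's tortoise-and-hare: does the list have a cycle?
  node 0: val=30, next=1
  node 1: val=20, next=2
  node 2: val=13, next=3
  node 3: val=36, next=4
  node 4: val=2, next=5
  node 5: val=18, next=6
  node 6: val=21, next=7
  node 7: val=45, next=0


Floyd's tortoise (slow, +1) and hare (fast, +2):
  init: slow=0, fast=0
  step 1: slow=1, fast=2
  step 2: slow=2, fast=4
  step 3: slow=3, fast=6
  step 4: slow=4, fast=0
  step 5: slow=5, fast=2
  step 6: slow=6, fast=4
  step 7: slow=7, fast=6
  step 8: slow=0, fast=0
  slow == fast at node 0: cycle detected

Cycle: yes


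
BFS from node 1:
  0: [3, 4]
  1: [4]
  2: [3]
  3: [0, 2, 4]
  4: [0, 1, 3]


Visit 1, enqueue [4]
Visit 4, enqueue [0, 3]
Visit 0, enqueue []
Visit 3, enqueue [2]
Visit 2, enqueue []

BFS order: [1, 4, 0, 3, 2]


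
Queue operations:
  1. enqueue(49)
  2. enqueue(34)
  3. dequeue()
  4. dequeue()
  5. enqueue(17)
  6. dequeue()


enqueue(49) -> [49]
enqueue(34) -> [49, 34]
dequeue()->49, [34]
dequeue()->34, []
enqueue(17) -> [17]
dequeue()->17, []

Final queue: []


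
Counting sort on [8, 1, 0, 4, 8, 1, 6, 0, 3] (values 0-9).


Input: [8, 1, 0, 4, 8, 1, 6, 0, 3]
Counts: [2, 2, 0, 1, 1, 0, 1, 0, 2, 0]

Sorted: [0, 0, 1, 1, 3, 4, 6, 8, 8]


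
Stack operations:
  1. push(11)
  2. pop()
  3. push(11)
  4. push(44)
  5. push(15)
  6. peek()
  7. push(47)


push(11) -> [11]
pop()->11, []
push(11) -> [11]
push(44) -> [11, 44]
push(15) -> [11, 44, 15]
peek()->15
push(47) -> [11, 44, 15, 47]

Final stack: [11, 44, 15, 47]


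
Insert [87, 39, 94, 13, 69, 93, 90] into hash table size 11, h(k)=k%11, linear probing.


Insert 87: h=10 -> slot 10
Insert 39: h=6 -> slot 6
Insert 94: h=6, 1 probes -> slot 7
Insert 13: h=2 -> slot 2
Insert 69: h=3 -> slot 3
Insert 93: h=5 -> slot 5
Insert 90: h=2, 2 probes -> slot 4

Table: [None, None, 13, 69, 90, 93, 39, 94, None, None, 87]


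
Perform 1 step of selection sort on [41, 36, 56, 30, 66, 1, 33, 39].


Initial: [41, 36, 56, 30, 66, 1, 33, 39]
Step 1: min=1 at 5
  Swap: [1, 36, 56, 30, 66, 41, 33, 39]

After 1 step: [1, 36, 56, 30, 66, 41, 33, 39]


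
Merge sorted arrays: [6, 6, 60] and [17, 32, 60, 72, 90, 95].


Take 6 from A
Take 6 from A
Take 17 from B
Take 32 from B
Take 60 from A

Merged: [6, 6, 17, 32, 60, 60, 72, 90, 95]


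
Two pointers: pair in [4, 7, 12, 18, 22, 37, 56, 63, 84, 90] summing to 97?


lo=0(4)+hi=9(90)=94
lo=1(7)+hi=9(90)=97

Yes: 7+90=97


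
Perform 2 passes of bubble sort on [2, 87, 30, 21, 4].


Initial: [2, 87, 30, 21, 4]
Pass 1: [2, 30, 21, 4, 87] (3 swaps)
Pass 2: [2, 21, 4, 30, 87] (2 swaps)

After 2 passes: [2, 21, 4, 30, 87]


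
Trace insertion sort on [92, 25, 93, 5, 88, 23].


Initial: [92, 25, 93, 5, 88, 23]
Insert 25: [25, 92, 93, 5, 88, 23]
Insert 93: [25, 92, 93, 5, 88, 23]
Insert 5: [5, 25, 92, 93, 88, 23]
Insert 88: [5, 25, 88, 92, 93, 23]
Insert 23: [5, 23, 25, 88, 92, 93]

Sorted: [5, 23, 25, 88, 92, 93]


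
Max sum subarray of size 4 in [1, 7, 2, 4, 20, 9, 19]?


[0:4]: 14
[1:5]: 33
[2:6]: 35
[3:7]: 52

Max: 52 at [3:7]


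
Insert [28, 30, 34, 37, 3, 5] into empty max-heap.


Insert 28: [28]
Insert 30: [30, 28]
Insert 34: [34, 28, 30]
Insert 37: [37, 34, 30, 28]
Insert 3: [37, 34, 30, 28, 3]
Insert 5: [37, 34, 30, 28, 3, 5]

Final heap: [37, 34, 30, 28, 3, 5]


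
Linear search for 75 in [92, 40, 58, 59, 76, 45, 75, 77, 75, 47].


i=0: 92!=75
i=1: 40!=75
i=2: 58!=75
i=3: 59!=75
i=4: 76!=75
i=5: 45!=75
i=6: 75==75 found!

Found at 6, 7 comps


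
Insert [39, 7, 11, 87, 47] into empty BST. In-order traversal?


Insert 39: root
Insert 7: L from 39
Insert 11: L from 39 -> R from 7
Insert 87: R from 39
Insert 47: R from 39 -> L from 87

In-order: [7, 11, 39, 47, 87]


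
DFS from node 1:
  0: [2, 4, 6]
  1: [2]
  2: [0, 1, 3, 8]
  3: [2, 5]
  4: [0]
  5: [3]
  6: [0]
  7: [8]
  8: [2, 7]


Visit 1, push [2]
Visit 2, push [8, 3, 0]
Visit 0, push [6, 4]
Visit 4, push []
Visit 6, push []
Visit 3, push [5]
Visit 5, push []
Visit 8, push [7]
Visit 7, push []

DFS order: [1, 2, 0, 4, 6, 3, 5, 8, 7]


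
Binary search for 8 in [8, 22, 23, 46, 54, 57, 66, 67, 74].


Step 1: lo=0, hi=8, mid=4, val=54
Step 2: lo=0, hi=3, mid=1, val=22
Step 3: lo=0, hi=0, mid=0, val=8

Found at index 0


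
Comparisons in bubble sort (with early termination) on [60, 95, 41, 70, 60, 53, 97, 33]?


Algorithm: bubble sort (with early termination)
Input: [60, 95, 41, 70, 60, 53, 97, 33]
Sorted: [33, 41, 53, 60, 60, 70, 95, 97]

28


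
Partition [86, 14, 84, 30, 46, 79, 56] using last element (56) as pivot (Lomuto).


Pivot: 56
  14 <= 56: swap -> [14, 86, 84, 30, 46, 79, 56]
  30 <= 56: swap -> [14, 30, 84, 86, 46, 79, 56]
  46 <= 56: swap -> [14, 30, 46, 86, 84, 79, 56]
Place pivot at 3: [14, 30, 46, 56, 84, 79, 86]

Partitioned: [14, 30, 46, 56, 84, 79, 86]


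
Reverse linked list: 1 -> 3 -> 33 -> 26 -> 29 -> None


Step 1: curr=1, set curr.next=prev(None) | reversed so far: 1
Step 2: curr=3, set curr.next=prev(1) | reversed so far: 3 -> 1
Step 3: curr=33, set curr.next=prev(3) | reversed so far: 33 -> 3 -> 1
Step 4: curr=26, set curr.next=prev(33) | reversed so far: 26 -> 33 -> 3 -> 1
Step 5: curr=29, set curr.next=prev(26) | reversed so far: 29 -> 26 -> 33 -> 3 -> 1

29 -> 26 -> 33 -> 3 -> 1 -> None


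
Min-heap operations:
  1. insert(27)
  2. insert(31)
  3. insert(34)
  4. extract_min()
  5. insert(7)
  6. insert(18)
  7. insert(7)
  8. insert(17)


insert(27) -> [27]
insert(31) -> [27, 31]
insert(34) -> [27, 31, 34]
extract_min()->27, [31, 34]
insert(7) -> [7, 34, 31]
insert(18) -> [7, 18, 31, 34]
insert(7) -> [7, 7, 31, 34, 18]
insert(17) -> [7, 7, 17, 34, 18, 31]

Final heap: [7, 7, 17, 34, 18, 31]


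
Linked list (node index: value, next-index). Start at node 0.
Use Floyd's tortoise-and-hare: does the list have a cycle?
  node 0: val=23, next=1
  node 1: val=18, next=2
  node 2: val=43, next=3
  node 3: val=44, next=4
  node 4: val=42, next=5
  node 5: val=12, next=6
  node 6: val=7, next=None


Floyd's tortoise (slow, +1) and hare (fast, +2):
  init: slow=0, fast=0
  step 1: slow=1, fast=2
  step 2: slow=2, fast=4
  step 3: slow=3, fast=6
  step 4: fast -> None, no cycle

Cycle: no


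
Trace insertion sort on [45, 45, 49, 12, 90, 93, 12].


Initial: [45, 45, 49, 12, 90, 93, 12]
Insert 45: [45, 45, 49, 12, 90, 93, 12]
Insert 49: [45, 45, 49, 12, 90, 93, 12]
Insert 12: [12, 45, 45, 49, 90, 93, 12]
Insert 90: [12, 45, 45, 49, 90, 93, 12]
Insert 93: [12, 45, 45, 49, 90, 93, 12]
Insert 12: [12, 12, 45, 45, 49, 90, 93]

Sorted: [12, 12, 45, 45, 49, 90, 93]
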